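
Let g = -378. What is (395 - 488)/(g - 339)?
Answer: 31/239 ≈ 0.12971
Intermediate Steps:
(395 - 488)/(g - 339) = (395 - 488)/(-378 - 339) = -93/(-717) = -93*(-1/717) = 31/239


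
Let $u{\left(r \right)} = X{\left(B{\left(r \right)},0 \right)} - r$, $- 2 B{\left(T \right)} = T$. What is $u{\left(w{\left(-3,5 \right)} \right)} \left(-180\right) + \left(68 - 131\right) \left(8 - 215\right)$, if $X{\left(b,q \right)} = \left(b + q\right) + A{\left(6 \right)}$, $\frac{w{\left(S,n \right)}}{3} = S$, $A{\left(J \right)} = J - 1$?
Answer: $9711$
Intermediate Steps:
$B{\left(T \right)} = - \frac{T}{2}$
$A{\left(J \right)} = -1 + J$
$w{\left(S,n \right)} = 3 S$
$X{\left(b,q \right)} = 5 + b + q$ ($X{\left(b,q \right)} = \left(b + q\right) + \left(-1 + 6\right) = \left(b + q\right) + 5 = 5 + b + q$)
$u{\left(r \right)} = 5 - \frac{3 r}{2}$ ($u{\left(r \right)} = \left(5 - \frac{r}{2} + 0\right) - r = \left(5 - \frac{r}{2}\right) - r = 5 - \frac{3 r}{2}$)
$u{\left(w{\left(-3,5 \right)} \right)} \left(-180\right) + \left(68 - 131\right) \left(8 - 215\right) = \left(5 - \frac{3 \cdot 3 \left(-3\right)}{2}\right) \left(-180\right) + \left(68 - 131\right) \left(8 - 215\right) = \left(5 - - \frac{27}{2}\right) \left(-180\right) - -13041 = \left(5 + \frac{27}{2}\right) \left(-180\right) + 13041 = \frac{37}{2} \left(-180\right) + 13041 = -3330 + 13041 = 9711$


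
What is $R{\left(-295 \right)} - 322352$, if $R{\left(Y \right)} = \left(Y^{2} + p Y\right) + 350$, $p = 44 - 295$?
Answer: $-160932$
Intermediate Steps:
$p = -251$ ($p = 44 - 295 = -251$)
$R{\left(Y \right)} = 350 + Y^{2} - 251 Y$ ($R{\left(Y \right)} = \left(Y^{2} - 251 Y\right) + 350 = 350 + Y^{2} - 251 Y$)
$R{\left(-295 \right)} - 322352 = \left(350 + \left(-295\right)^{2} - -74045\right) - 322352 = \left(350 + 87025 + 74045\right) - 322352 = 161420 - 322352 = -160932$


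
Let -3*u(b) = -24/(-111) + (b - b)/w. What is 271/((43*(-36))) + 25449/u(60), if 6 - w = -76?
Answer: -1093213235/3096 ≈ -3.5311e+5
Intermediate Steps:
w = 82 (w = 6 - 1*(-76) = 6 + 76 = 82)
u(b) = -8/111 (u(b) = -(-24/(-111) + (b - b)/82)/3 = -(-24*(-1/111) + 0*(1/82))/3 = -(8/37 + 0)/3 = -1/3*8/37 = -8/111)
271/((43*(-36))) + 25449/u(60) = 271/((43*(-36))) + 25449/(-8/111) = 271/(-1548) + 25449*(-111/8) = 271*(-1/1548) - 2824839/8 = -271/1548 - 2824839/8 = -1093213235/3096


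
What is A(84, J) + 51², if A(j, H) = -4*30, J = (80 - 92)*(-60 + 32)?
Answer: 2481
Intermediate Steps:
J = 336 (J = -12*(-28) = 336)
A(j, H) = -120
A(84, J) + 51² = -120 + 51² = -120 + 2601 = 2481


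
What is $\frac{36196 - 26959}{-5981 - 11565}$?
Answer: $- \frac{9237}{17546} \approx -0.52644$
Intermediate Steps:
$\frac{36196 - 26959}{-5981 - 11565} = \frac{9237}{-17546} = 9237 \left(- \frac{1}{17546}\right) = - \frac{9237}{17546}$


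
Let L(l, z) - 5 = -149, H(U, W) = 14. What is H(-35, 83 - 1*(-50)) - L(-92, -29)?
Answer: 158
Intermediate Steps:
L(l, z) = -144 (L(l, z) = 5 - 149 = -144)
H(-35, 83 - 1*(-50)) - L(-92, -29) = 14 - 1*(-144) = 14 + 144 = 158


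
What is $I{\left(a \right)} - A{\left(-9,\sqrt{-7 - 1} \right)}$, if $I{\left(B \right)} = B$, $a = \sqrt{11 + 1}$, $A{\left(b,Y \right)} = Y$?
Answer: $2 \sqrt{3} - 2 i \sqrt{2} \approx 3.4641 - 2.8284 i$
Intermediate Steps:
$a = 2 \sqrt{3}$ ($a = \sqrt{12} = 2 \sqrt{3} \approx 3.4641$)
$I{\left(a \right)} - A{\left(-9,\sqrt{-7 - 1} \right)} = 2 \sqrt{3} - \sqrt{-7 - 1} = 2 \sqrt{3} - \sqrt{-8} = 2 \sqrt{3} - 2 i \sqrt{2}$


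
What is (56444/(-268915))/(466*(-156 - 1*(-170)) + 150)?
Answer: -28222/897369355 ≈ -3.1450e-5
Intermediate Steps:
(56444/(-268915))/(466*(-156 - 1*(-170)) + 150) = (56444*(-1/268915))/(466*(-156 + 170) + 150) = -56444/(268915*(466*14 + 150)) = -56444/(268915*(6524 + 150)) = -56444/268915/6674 = -56444/268915*1/6674 = -28222/897369355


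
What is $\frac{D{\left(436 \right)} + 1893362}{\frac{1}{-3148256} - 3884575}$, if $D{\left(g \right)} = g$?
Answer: $- \frac{662462324032}{1358848505689} \approx -0.48752$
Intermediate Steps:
$\frac{D{\left(436 \right)} + 1893362}{\frac{1}{-3148256} - 3884575} = \frac{436 + 1893362}{\frac{1}{-3148256} - 3884575} = \frac{1893798}{- \frac{1}{3148256} - 3884575} = \frac{1893798}{- \frac{12229636551201}{3148256}} = 1893798 \left(- \frac{3148256}{12229636551201}\right) = - \frac{662462324032}{1358848505689}$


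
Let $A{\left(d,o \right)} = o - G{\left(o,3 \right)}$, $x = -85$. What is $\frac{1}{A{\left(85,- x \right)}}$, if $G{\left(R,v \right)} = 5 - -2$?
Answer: $\frac{1}{78} \approx 0.012821$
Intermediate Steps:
$G{\left(R,v \right)} = 7$ ($G{\left(R,v \right)} = 5 + 2 = 7$)
$A{\left(d,o \right)} = -7 + o$ ($A{\left(d,o \right)} = o - 7 = -7 + o$)
$\frac{1}{A{\left(85,- x \right)}} = \frac{1}{-7 - -85} = \frac{1}{-7 + 85} = \frac{1}{78}$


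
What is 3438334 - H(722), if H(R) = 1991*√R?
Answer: 3438334 - 37829*√2 ≈ 3.3848e+6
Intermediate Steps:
3438334 - H(722) = 3438334 - 1991*√722 = 3438334 - 1991*19*√2 = 3438334 - 37829*√2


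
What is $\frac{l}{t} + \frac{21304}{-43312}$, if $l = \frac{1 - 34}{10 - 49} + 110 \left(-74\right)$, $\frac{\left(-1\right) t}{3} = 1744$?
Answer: $\frac{195861659}{184119312} \approx 1.0638$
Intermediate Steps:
$t = -5232$ ($t = \left(-3\right) 1744 = -5232$)
$l = - \frac{105809}{13}$ ($l = - \frac{33}{-39} - 8140 = \left(-33\right) \left(- \frac{1}{39}\right) - 8140 = \frac{11}{13} - 8140 = - \frac{105809}{13} \approx -8139.2$)
$\frac{l}{t} + \frac{21304}{-43312} = - \frac{105809}{13 \left(-5232\right)} + \frac{21304}{-43312} = \left(- \frac{105809}{13}\right) \left(- \frac{1}{5232}\right) + 21304 \left(- \frac{1}{43312}\right) = \frac{105809}{68016} - \frac{2663}{5414} = \frac{195861659}{184119312}$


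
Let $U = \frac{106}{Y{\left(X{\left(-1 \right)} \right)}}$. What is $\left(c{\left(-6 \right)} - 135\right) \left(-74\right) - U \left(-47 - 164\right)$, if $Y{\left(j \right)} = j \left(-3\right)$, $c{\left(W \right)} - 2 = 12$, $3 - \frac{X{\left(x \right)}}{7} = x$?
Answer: $\frac{364885}{42} \approx 8687.7$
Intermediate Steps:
$X{\left(x \right)} = 21 - 7 x$
$c{\left(W \right)} = 14$ ($c{\left(W \right)} = 2 + 12 = 14$)
$Y{\left(j \right)} = - 3 j$
$U = - \frac{53}{42}$ ($U = \frac{106}{\left(-3\right) \left(21 - -7\right)} = \frac{106}{\left(-3\right) \left(21 + 7\right)} = \frac{106}{\left(-3\right) 28} = \frac{106}{-84} = 106 \left(- \frac{1}{84}\right) = - \frac{53}{42} \approx -1.2619$)
$\left(c{\left(-6 \right)} - 135\right) \left(-74\right) - U \left(-47 - 164\right) = \left(14 - 135\right) \left(-74\right) - - \frac{53 \left(-47 - 164\right)}{42} = \left(-121\right) \left(-74\right) - \left(- \frac{53}{42}\right) \left(-211\right) = 8954 - \frac{11183}{42} = \frac{364885}{42}$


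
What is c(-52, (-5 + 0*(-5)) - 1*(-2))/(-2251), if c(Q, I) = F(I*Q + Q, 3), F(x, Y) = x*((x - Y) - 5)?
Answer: -9984/2251 ≈ -4.4354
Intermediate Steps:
F(x, Y) = x*(-5 + x - Y)
c(Q, I) = (Q + I*Q)*(-8 + Q + I*Q) (c(Q, I) = (I*Q + Q)*(-5 + (I*Q + Q) - 1*3) = (Q + I*Q)*(-5 + (Q + I*Q) - 3) = (Q + I*Q)*(-8 + Q + I*Q))
c(-52, (-5 + 0*(-5)) - 1*(-2))/(-2251) = -52*(1 + ((-5 + 0*(-5)) - 1*(-2)))*(-8 - 52*(1 + ((-5 + 0*(-5)) - 1*(-2))))/(-2251) = -52*(1 + ((-5 + 0) + 2))*(-8 - 52*(1 + ((-5 + 0) + 2)))*(-1/2251) = -52*(1 + (-5 + 2))*(-8 - 52*(1 + (-5 + 2)))*(-1/2251) = -52*(1 - 3)*(-8 - 52*(1 - 3))*(-1/2251) = -52*(-2)*(-8 - 52*(-2))*(-1/2251) = -52*(-2)*(-8 + 104)*(-1/2251) = -52*(-2)*96*(-1/2251) = 9984*(-1/2251) = -9984/2251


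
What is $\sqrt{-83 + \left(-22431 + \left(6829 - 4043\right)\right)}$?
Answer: $12 i \sqrt{137} \approx 140.46 i$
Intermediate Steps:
$\sqrt{-83 + \left(-22431 + \left(6829 - 4043\right)\right)} = \sqrt{-83 + \left(-22431 + 2786\right)} = \sqrt{-83 - 19645} = \sqrt{-19728} = 12 i \sqrt{137}$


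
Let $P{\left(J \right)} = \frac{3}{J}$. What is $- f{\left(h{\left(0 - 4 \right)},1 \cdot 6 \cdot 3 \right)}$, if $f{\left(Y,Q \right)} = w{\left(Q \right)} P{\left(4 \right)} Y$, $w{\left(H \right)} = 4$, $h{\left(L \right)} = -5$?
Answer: $15$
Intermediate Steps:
$f{\left(Y,Q \right)} = 3 Y$ ($f{\left(Y,Q \right)} = 4 \cdot \frac{3}{4} Y = 3 Y$)
$- f{\left(h{\left(0 - 4 \right)},1 \cdot 6 \cdot 3 \right)} = - 3 \left(-5\right) = \left(-1\right) \left(-15\right) = 15$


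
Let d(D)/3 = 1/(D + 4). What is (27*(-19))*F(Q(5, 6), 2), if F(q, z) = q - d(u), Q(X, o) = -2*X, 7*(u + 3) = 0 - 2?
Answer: 36423/5 ≈ 7284.6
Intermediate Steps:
u = -23/7 (u = -3 + (0 - 2)/7 = -3 + (⅐)*(-2) = -3 - 2/7 = -23/7 ≈ -3.2857)
d(D) = 3/(4 + D) (d(D) = 3/(D + 4) = 3/(4 + D))
F(q, z) = -21/5 + q (F(q, z) = q - 3/(4 - 23/7) = q - 3/5/7 = q - 3*7/5 = q - 1*21/5 = q - 21/5 = -21/5 + q)
(27*(-19))*F(Q(5, 6), 2) = (27*(-19))*(-21/5 - 2*5) = -513*(-21/5 - 10) = -513*(-71/5) = 36423/5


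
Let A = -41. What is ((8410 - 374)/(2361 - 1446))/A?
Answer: -196/915 ≈ -0.21421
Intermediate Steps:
((8410 - 374)/(2361 - 1446))/A = ((8410 - 374)/(2361 - 1446))/(-41) = -196/915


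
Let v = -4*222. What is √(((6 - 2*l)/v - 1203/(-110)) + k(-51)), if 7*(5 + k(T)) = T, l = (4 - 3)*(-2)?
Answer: I*√9939434505/85470 ≈ 1.1665*I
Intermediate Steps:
l = -2 (l = 1*(-2) = -2)
k(T) = -5 + T/7
v = -888
√(((6 - 2*l)/v - 1203/(-110)) + k(-51)) = √(((6 - 2*(-2))/(-888) - 1203/(-110)) + (-5 + (⅐)*(-51))) = √(((6 + 4)*(-1/888) - 1203*(-1/110)) + (-5 - 51/7)) = √((10*(-1/888) + 1203/110) - 86/7) = √((-5/444 + 1203/110) - 86/7) = √(266791/24420 - 86/7) = √(-232583/170940) = I*√9939434505/85470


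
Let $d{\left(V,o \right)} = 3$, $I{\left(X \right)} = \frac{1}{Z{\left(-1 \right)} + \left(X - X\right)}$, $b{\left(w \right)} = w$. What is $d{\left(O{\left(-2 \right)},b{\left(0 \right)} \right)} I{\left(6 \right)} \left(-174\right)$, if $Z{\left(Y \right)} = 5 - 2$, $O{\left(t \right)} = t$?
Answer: $-174$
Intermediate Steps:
$Z{\left(Y \right)} = 3$
$I{\left(X \right)} = \frac{1}{3}$ ($I{\left(X \right)} = \frac{1}{3 + \left(X - X\right)} = \frac{1}{3 + 0} = \frac{1}{3}$)
$d{\left(O{\left(-2 \right)},b{\left(0 \right)} \right)} I{\left(6 \right)} \left(-174\right) = 3 \cdot \frac{1}{3} \left(-174\right) = 1 \left(-174\right) = -174$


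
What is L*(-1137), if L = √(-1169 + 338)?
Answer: -1137*I*√831 ≈ -32776.0*I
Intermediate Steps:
L = I*√831 (L = √(-831) = I*√831 ≈ 28.827*I)
L*(-1137) = (I*√831)*(-1137) = -1137*I*√831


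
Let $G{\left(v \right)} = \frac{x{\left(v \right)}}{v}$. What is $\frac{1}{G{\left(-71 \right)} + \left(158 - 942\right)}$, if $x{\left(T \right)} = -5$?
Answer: $- \frac{71}{55659} \approx -0.0012756$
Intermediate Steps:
$G{\left(v \right)} = - \frac{5}{v}$
$\frac{1}{G{\left(-71 \right)} + \left(158 - 942\right)} = \frac{1}{- \frac{5}{-71} + \left(158 - 942\right)} = \frac{1}{\left(-5\right) \left(- \frac{1}{71}\right) - 784} = \frac{1}{\frac{5}{71} - 784} = \frac{1}{- \frac{55659}{71}} = - \frac{71}{55659}$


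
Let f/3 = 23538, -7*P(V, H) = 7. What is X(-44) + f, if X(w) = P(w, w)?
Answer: 70613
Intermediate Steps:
P(V, H) = -1 (P(V, H) = -⅐*7 = -1)
f = 70614 (f = 3*23538 = 70614)
X(w) = -1
X(-44) + f = -1 + 70614 = 70613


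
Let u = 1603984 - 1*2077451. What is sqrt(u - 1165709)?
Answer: 2*I*sqrt(409794) ≈ 1280.3*I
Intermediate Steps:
u = -473467 (u = 1603984 - 2077451 = -473467)
sqrt(u - 1165709) = sqrt(-473467 - 1165709) = sqrt(-1639176) = 2*I*sqrt(409794)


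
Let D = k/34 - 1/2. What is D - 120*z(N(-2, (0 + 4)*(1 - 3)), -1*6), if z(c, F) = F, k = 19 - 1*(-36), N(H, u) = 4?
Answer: 12259/17 ≈ 721.12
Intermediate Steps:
k = 55 (k = 19 + 36 = 55)
D = 19/17 (D = 55/34 - 1/2 = 55*(1/34) - 1*½ = 55/34 - ½ = 19/17 ≈ 1.1176)
D - 120*z(N(-2, (0 + 4)*(1 - 3)), -1*6) = 19/17 - (-120)*6 = 19/17 - 120*(-6) = 19/17 + 720 = 12259/17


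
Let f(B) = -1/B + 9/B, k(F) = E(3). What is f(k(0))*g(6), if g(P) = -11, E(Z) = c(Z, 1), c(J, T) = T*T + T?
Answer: -44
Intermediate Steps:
c(J, T) = T + T² (c(J, T) = T² + T = T + T²)
E(Z) = 2 (E(Z) = 1*(1 + 1) = 1*2 = 2)
k(F) = 2
f(B) = 8/B
f(k(0))*g(6) = (8/2)*(-11) = (8*(½))*(-11) = 4*(-11) = -44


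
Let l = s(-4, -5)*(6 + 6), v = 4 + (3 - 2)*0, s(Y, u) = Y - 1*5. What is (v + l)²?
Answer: 10816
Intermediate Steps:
s(Y, u) = -5 + Y (s(Y, u) = Y - 5 = -5 + Y)
v = 4 (v = 4 + 1*0 = 4 + 0 = 4)
l = -108 (l = (-5 - 4)*(6 + 6) = -9*12 = -108)
(v + l)² = (4 - 108)² = (-104)² = 10816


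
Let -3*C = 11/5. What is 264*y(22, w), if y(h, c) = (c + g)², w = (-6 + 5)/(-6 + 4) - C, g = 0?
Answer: 30118/75 ≈ 401.57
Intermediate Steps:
C = -11/15 (C = -11/(3*5) = -⅓*11/5 = -11/15 ≈ -0.73333)
w = 37/30 (w = (-6 + 5)/(-6 + 4) - 1*(-11/15) = -1/(-2) + 11/15 = -1*(-½) + 11/15 = ½ + 11/15 = 37/30 ≈ 1.2333)
y(h, c) = c² (y(h, c) = (c + 0)² = c²)
264*y(22, w) = 264*(37/30)² = 264*(1369/900) = 30118/75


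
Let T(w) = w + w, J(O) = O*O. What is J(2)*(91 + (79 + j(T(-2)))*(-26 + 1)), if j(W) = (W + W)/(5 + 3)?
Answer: -7436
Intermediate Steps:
J(O) = O²
T(w) = 2*w
j(W) = W/4 (j(W) = (2*W)/8 = (2*W)*(⅛) = W/4)
J(2)*(91 + (79 + j(T(-2)))*(-26 + 1)) = 2²*(91 + (79 + (2*(-2))/4)*(-26 + 1)) = 4*(91 + (79 + (¼)*(-4))*(-25)) = 4*(91 + (79 - 1)*(-25)) = 4*(91 + 78*(-25)) = 4*(91 - 1950) = 4*(-1859) = -7436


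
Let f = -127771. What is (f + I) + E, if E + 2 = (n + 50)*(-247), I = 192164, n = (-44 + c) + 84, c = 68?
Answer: 25365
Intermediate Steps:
n = 108 (n = (-44 + 68) + 84 = 24 + 84 = 108)
E = -39028 (E = -2 + (108 + 50)*(-247) = -2 + 158*(-247) = -2 - 39026 = -39028)
(f + I) + E = (-127771 + 192164) - 39028 = 64393 - 39028 = 25365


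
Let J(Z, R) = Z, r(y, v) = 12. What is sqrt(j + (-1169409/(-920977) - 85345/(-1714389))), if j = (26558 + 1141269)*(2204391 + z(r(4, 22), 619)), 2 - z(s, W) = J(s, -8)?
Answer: sqrt(17777647105562725775909015641827621)/83100675687 ≈ 1.6045e+6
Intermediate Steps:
z(s, W) = 2 - s
j = 2574335650087 (j = (26558 + 1141269)*(2204391 + (2 - 1*12)) = 1167827*(2204391 + (2 - 12)) = 1167827*(2204391 - 10) = 1167827*2204381 = 2574335650087)
sqrt(j + (-1169409/(-920977) - 85345/(-1714389))) = sqrt(2574335650087 + (-1169409/(-920977) - 85345/(-1714389))) = sqrt(2574335650087 + (-1169409*(-1/920977) - 85345*(-1/1714389))) = sqrt(2574335650087 + (1169409/920977 + 85345/1714389)) = sqrt(2574335650087 + 2083422708166/1578912838053) = sqrt(4064651607381963329068777/1578912838053) = sqrt(17777647105562725775909015641827621)/83100675687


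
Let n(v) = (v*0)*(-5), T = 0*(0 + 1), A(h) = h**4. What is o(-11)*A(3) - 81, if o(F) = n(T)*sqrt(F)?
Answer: -81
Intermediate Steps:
T = 0 (T = 0*1 = 0)
n(v) = 0 (n(v) = 0*(-5) = 0)
o(F) = 0 (o(F) = 0*sqrt(F) = 0)
o(-11)*A(3) - 81 = 0*3**4 - 81 = 0*81 - 81 = 0 - 81 = -81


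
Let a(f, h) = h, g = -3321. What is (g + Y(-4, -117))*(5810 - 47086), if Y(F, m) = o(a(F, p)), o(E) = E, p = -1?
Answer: 137118872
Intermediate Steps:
Y(F, m) = -1
(g + Y(-4, -117))*(5810 - 47086) = (-3321 - 1)*(5810 - 47086) = -3322*(-41276) = 137118872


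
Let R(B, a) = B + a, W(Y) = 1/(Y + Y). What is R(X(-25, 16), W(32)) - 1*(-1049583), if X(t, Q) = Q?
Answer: 67174337/64 ≈ 1.0496e+6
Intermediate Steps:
W(Y) = 1/(2*Y)
R(X(-25, 16), W(32)) - 1*(-1049583) = (16 + (½)/32) - 1*(-1049583) = (16 + (½)*(1/32)) + 1049583 = (16 + 1/64) + 1049583 = 1025/64 + 1049583 = 67174337/64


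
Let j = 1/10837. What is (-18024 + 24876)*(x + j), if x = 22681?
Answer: 1684180474296/10837 ≈ 1.5541e+8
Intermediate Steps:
j = 1/10837 ≈ 9.2276e-5
(-18024 + 24876)*(x + j) = (-18024 + 24876)*(22681 + 1/10837) = 6852*(245793998/10837) = 1684180474296/10837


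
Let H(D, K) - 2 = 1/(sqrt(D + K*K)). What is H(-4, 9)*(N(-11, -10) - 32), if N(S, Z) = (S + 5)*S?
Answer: 68 + 34*sqrt(77)/77 ≈ 71.875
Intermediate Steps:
N(S, Z) = S*(5 + S) (N(S, Z) = (5 + S)*S = S*(5 + S))
H(D, K) = 2 + 1/sqrt(D + K**2) (H(D, K) = 2 + 1/(sqrt(D + K*K)) = 2 + 1/(sqrt(D + K**2)) = 2 + 1/sqrt(D + K**2))
H(-4, 9)*(N(-11, -10) - 32) = (2 + 1/sqrt(-4 + 9**2))*(-11*(5 - 11) - 32) = (2 + 1/sqrt(-4 + 81))*(-11*(-6) - 32) = (2 + 1/sqrt(77))*(66 - 32) = (2 + sqrt(77)/77)*34 = 68 + 34*sqrt(77)/77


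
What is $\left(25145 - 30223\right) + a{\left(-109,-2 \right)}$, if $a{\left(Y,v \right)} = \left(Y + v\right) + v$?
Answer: $-5191$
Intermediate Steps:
$a{\left(Y,v \right)} = Y + 2 v$
$\left(25145 - 30223\right) + a{\left(-109,-2 \right)} = \left(25145 - 30223\right) + \left(-109 + 2 \left(-2\right)\right) = -5078 - 113 = -5191$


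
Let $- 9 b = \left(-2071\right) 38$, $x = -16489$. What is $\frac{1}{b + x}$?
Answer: $- \frac{9}{69703} \approx -0.00012912$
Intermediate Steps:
$b = \frac{78698}{9}$ ($b = - \frac{\left(-2071\right) 38}{9} = \left(- \frac{1}{9}\right) \left(-78698\right) = \frac{78698}{9} \approx 8744.2$)
$\frac{1}{b + x} = \frac{1}{\frac{78698}{9} - 16489} = \frac{1}{- \frac{69703}{9}} = - \frac{9}{69703}$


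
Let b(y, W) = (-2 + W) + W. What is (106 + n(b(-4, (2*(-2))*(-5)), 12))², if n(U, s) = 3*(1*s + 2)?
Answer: 21904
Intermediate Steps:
b(y, W) = -2 + 2*W
n(U, s) = 6 + 3*s (n(U, s) = 3*(s + 2) = 3*(2 + s) = 6 + 3*s)
(106 + n(b(-4, (2*(-2))*(-5)), 12))² = (106 + (6 + 3*12))² = (106 + (6 + 36))² = (106 + 42)² = 148² = 21904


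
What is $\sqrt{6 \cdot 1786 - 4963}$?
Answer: $\sqrt{5753} \approx 75.849$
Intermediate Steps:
$\sqrt{6 \cdot 1786 - 4963} = \sqrt{10716 - 4963} = \sqrt{5753}$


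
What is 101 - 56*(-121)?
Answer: 6877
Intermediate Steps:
101 - 56*(-121) = 101 + 6776 = 6877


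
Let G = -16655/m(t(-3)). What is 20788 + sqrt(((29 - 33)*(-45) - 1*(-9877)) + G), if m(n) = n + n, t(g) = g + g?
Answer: 20788 + sqrt(412017)/6 ≈ 20895.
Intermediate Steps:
t(g) = 2*g
m(n) = 2*n
G = 16655/12 (G = -16655/(2*(2*(-3))) = -16655/(2*(-6)) = -16655/(-12) = -16655*(-1/12) = 16655/12 ≈ 1387.9)
20788 + sqrt(((29 - 33)*(-45) - 1*(-9877)) + G) = 20788 + sqrt(((29 - 33)*(-45) - 1*(-9877)) + 16655/12) = 20788 + sqrt((-4*(-45) + 9877) + 16655/12) = 20788 + sqrt((180 + 9877) + 16655/12) = 20788 + sqrt(10057 + 16655/12) = 20788 + sqrt(137339/12) = 20788 + sqrt(412017)/6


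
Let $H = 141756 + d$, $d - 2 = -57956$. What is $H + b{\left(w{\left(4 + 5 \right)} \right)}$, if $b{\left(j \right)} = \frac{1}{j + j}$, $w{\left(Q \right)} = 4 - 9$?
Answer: $\frac{838019}{10} \approx 83802.0$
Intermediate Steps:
$w{\left(Q \right)} = -5$ ($w{\left(Q \right)} = 4 - 9 = -5$)
$d = -57954$ ($d = 2 - 57956 = -57954$)
$b{\left(j \right)} = \frac{1}{2 j}$
$H = 83802$ ($H = 141756 - 57954 = 83802$)
$H + b{\left(w{\left(4 + 5 \right)} \right)} = 83802 + \frac{1}{2 \left(-5\right)} = 83802 + \frac{1}{2} \left(- \frac{1}{5}\right) = 83802 - \frac{1}{10} = \frac{838019}{10}$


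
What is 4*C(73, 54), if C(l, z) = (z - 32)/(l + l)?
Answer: 44/73 ≈ 0.60274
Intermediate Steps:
C(l, z) = (-32 + z)/(2*l) (C(l, z) = (-32 + z)/((2*l)) = (-32 + z)*(1/(2*l)) = (-32 + z)/(2*l))
4*C(73, 54) = 4*((1/2)*(-32 + 54)/73) = 4*((1/2)*(1/73)*22) = 4*(11/73) = 44/73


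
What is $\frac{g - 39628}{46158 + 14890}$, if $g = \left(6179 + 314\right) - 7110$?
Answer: $- \frac{40245}{61048} \approx -0.65924$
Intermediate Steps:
$g = -617$ ($g = 6493 - 7110 = -617$)
$\frac{g - 39628}{46158 + 14890} = \frac{-617 - 39628}{46158 + 14890} = - \frac{40245}{61048}$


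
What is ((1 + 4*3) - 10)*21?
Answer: 63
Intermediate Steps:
((1 + 4*3) - 10)*21 = ((1 + 12) - 10)*21 = (13 - 10)*21 = 3*21 = 63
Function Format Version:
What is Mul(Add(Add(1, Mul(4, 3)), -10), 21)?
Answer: 63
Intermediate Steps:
Mul(Add(Add(1, Mul(4, 3)), -10), 21) = Mul(Add(Add(1, 12), -10), 21) = Mul(Add(13, -10), 21) = Mul(3, 21) = 63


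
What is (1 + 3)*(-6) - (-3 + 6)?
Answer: -27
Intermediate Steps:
(1 + 3)*(-6) - (-3 + 6) = 4*(-6) - 1*3 = -24 - 3 = -27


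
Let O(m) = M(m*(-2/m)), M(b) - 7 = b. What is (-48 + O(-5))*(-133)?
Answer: 5719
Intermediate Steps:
M(b) = 7 + b
O(m) = 5 (O(m) = 7 + m*(-2/m) = 7 - 2 = 5)
(-48 + O(-5))*(-133) = (-48 + 5)*(-133) = -43*(-133) = 5719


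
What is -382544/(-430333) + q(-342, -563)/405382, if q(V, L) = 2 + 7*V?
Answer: 77023547636/87224626103 ≈ 0.88305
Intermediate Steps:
-382544/(-430333) + q(-342, -563)/405382 = -382544/(-430333) + (2 + 7*(-342))/405382 = -382544*(-1/430333) + (2 - 2394)*(1/405382) = 382544/430333 - 2392*1/405382 = 382544/430333 - 1196/202691 = 77023547636/87224626103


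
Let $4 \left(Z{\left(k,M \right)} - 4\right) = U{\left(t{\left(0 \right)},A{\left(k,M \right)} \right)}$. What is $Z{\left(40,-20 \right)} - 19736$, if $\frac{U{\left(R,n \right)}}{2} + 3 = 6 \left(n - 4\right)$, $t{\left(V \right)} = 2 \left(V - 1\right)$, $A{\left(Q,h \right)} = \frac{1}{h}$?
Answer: $- \frac{394913}{20} \approx -19746.0$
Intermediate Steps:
$t{\left(V \right)} = -2 + 2 V$ ($t{\left(V \right)} = 2 \left(-1 + V\right) = -2 + 2 V$)
$U{\left(R,n \right)} = -54 + 12 n$ ($U{\left(R,n \right)} = -6 + 2 \cdot 6 \left(n - 4\right) = -6 + 2 \cdot 6 \left(-4 + n\right) = -6 + 2 \left(-24 + 6 n\right) = -6 + \left(-48 + 12 n\right) = -54 + 12 n$)
$Z{\left(k,M \right)} = - \frac{19}{2} + \frac{3}{M}$ ($Z{\left(k,M \right)} = 4 + \frac{-54 + \frac{12}{M}}{4} = 4 - \left(\frac{27}{2} - \frac{3}{M}\right) = - \frac{19}{2} + \frac{3}{M}$)
$Z{\left(40,-20 \right)} - 19736 = \left(- \frac{19}{2} + \frac{3}{-20}\right) - 19736 = \left(- \frac{19}{2} + 3 \left(- \frac{1}{20}\right)\right) - 19736 = \left(- \frac{19}{2} - \frac{3}{20}\right) - 19736 = - \frac{193}{20} - 19736 = - \frac{394913}{20}$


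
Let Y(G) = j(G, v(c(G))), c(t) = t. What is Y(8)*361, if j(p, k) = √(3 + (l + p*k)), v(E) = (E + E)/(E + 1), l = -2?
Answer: 361*√137/3 ≈ 1408.5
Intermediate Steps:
v(E) = 2*E/(1 + E) (v(E) = (2*E)/(1 + E) = 2*E/(1 + E))
j(p, k) = √(1 + k*p) (j(p, k) = √(3 + (-2 + p*k)) = √(3 + (-2 + k*p)) = √(1 + k*p))
Y(G) = √(1 + 2*G²/(1 + G)) (Y(G) = √(1 + (2*G/(1 + G))*G) = √(1 + 2*G²/(1 + G)))
Y(8)*361 = √((1 + 8 + 2*8²)/(1 + 8))*361 = √((1 + 8 + 2*64)/9)*361 = √((1 + 8 + 128)/9)*361 = √((⅑)*137)*361 = √(137/9)*361 = (√137/3)*361 = 361*√137/3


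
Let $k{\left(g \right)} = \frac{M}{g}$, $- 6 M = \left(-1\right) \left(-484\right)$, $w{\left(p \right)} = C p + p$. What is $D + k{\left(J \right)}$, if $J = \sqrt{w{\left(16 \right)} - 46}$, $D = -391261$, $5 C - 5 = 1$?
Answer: $-391261 + \frac{121 i \sqrt{30}}{27} \approx -3.9126 \cdot 10^{5} + 24.546 i$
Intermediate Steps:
$C = \frac{6}{5}$ ($C = 1 + \frac{1}{5} \cdot 1 = 1 + \frac{1}{5} = \frac{6}{5} \approx 1.2$)
$w{\left(p \right)} = \frac{11 p}{5}$ ($w{\left(p \right)} = \frac{6 p}{5} + p = \frac{11 p}{5}$)
$M = - \frac{242}{3}$ ($M = - \frac{\left(-1\right) \left(-484\right)}{6} = \left(- \frac{1}{6}\right) 484 = - \frac{242}{3} \approx -80.667$)
$J = \frac{3 i \sqrt{30}}{5}$ ($J = \sqrt{\frac{11}{5} \cdot 16 - 46} = \sqrt{\frac{176}{5} - 46} = \sqrt{- \frac{54}{5}} = \frac{3 i \sqrt{30}}{5} \approx 3.2863 i$)
$k{\left(g \right)} = - \frac{242}{3 g}$
$D + k{\left(J \right)} = -391261 - \frac{242}{3 \frac{3 i \sqrt{30}}{5}} = -391261 - \frac{242 \left(- \frac{i \sqrt{30}}{18}\right)}{3} = -391261 + \frac{121 i \sqrt{30}}{27}$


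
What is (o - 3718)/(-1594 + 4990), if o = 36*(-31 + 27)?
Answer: -1931/1698 ≈ -1.1372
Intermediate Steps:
o = -144 (o = 36*(-4) = -144)
(o - 3718)/(-1594 + 4990) = (-144 - 3718)/(-1594 + 4990) = -3862/3396 = -3862*1/3396 = -1931/1698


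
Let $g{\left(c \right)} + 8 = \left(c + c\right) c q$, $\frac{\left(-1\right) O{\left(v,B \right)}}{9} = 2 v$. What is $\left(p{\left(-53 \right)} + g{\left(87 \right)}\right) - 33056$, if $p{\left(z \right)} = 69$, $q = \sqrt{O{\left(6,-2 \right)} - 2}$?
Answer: $-32995 + 15138 i \sqrt{110} \approx -32995.0 + 1.5877 \cdot 10^{5} i$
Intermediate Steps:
$O{\left(v,B \right)} = - 18 v$ ($O{\left(v,B \right)} = - 9 \cdot 2 v = - 18 v$)
$q = i \sqrt{110}$ ($q = \sqrt{\left(-18\right) 6 - 2} = \sqrt{-108 - 2} = \sqrt{-110} = i \sqrt{110} \approx 10.488 i$)
$g{\left(c \right)} = -8 + 2 i \sqrt{110} c^{2}$ ($g{\left(c \right)} = -8 + \left(c + c\right) c i \sqrt{110} = -8 + 2 c c i \sqrt{110} = -8 + 2 c^{2} i \sqrt{110} = -8 + 2 i \sqrt{110} c^{2}$)
$\left(p{\left(-53 \right)} + g{\left(87 \right)}\right) - 33056 = \left(69 - \left(8 - 2 i \sqrt{110} \cdot 87^{2}\right)\right) - 33056 = \left(69 - \left(8 - 2 i \sqrt{110} \cdot 7569\right)\right) - 33056 = \left(69 - \left(8 - 15138 i \sqrt{110}\right)\right) - 33056 = \left(61 + 15138 i \sqrt{110}\right) - 33056 = -32995 + 15138 i \sqrt{110}$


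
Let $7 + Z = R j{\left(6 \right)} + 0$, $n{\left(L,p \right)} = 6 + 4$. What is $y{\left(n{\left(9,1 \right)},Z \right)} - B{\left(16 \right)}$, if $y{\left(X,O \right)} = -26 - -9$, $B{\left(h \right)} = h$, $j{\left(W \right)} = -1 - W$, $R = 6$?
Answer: $-33$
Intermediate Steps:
$n{\left(L,p \right)} = 10$
$Z = -49$ ($Z = -7 + \left(6 \left(-1 - 6\right) + 0\right) = -7 + \left(6 \left(-7\right) + 0\right) = -7 + \left(-42 + 0\right) = -7 - 42 = -49$)
$y{\left(X,O \right)} = -17$ ($y{\left(X,O \right)} = -26 + 9 = -17$)
$y{\left(n{\left(9,1 \right)},Z \right)} - B{\left(16 \right)} = -17 - 16 = -33$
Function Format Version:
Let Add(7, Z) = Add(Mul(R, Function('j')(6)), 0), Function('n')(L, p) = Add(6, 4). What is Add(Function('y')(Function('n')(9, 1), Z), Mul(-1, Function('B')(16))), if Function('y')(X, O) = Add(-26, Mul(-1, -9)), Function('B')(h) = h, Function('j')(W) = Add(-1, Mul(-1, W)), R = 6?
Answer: -33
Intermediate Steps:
Function('n')(L, p) = 10
Z = -49 (Z = Add(-7, Add(Mul(6, Add(-1, Mul(-1, 6))), 0)) = Add(-7, Add(Mul(6, Add(-1, -6)), 0)) = Add(-7, Add(Mul(6, -7), 0)) = Add(-7, Add(-42, 0)) = Add(-7, -42) = -49)
Function('y')(X, O) = -17 (Function('y')(X, O) = Add(-26, 9) = -17)
Add(Function('y')(Function('n')(9, 1), Z), Mul(-1, Function('B')(16))) = Add(-17, Mul(-1, 16)) = Add(-17, -16) = -33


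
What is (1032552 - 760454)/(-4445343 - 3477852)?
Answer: -272098/7923195 ≈ -0.034342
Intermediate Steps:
(1032552 - 760454)/(-4445343 - 3477852) = 272098/(-7923195) = 272098*(-1/7923195) = -272098/7923195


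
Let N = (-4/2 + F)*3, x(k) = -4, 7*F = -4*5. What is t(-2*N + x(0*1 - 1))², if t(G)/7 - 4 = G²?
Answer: 971693584/49 ≈ 1.9830e+7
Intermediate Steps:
F = -20/7 (F = (-4*5)/7 = (⅐)*(-20) = -20/7 ≈ -2.8571)
N = -102/7 (N = (-4/2 - 20/7)*3 = (-4*½ - 20/7)*3 = (-2 - 20/7)*3 = -34/7*3 = -102/7 ≈ -14.571)
t(G) = 28 + 7*G²
t(-2*N + x(0*1 - 1))² = (28 + 7*(-2*(-102/7) - 4)²)² = (28 + 7*(204/7 - 4)²)² = (28 + 7*(176/7)²)² = (28 + 7*(30976/49))² = (28 + 30976/7)² = (31172/7)² = 971693584/49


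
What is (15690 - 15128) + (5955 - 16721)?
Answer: -10204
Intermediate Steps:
(15690 - 15128) + (5955 - 16721) = 562 - 10766 = -10204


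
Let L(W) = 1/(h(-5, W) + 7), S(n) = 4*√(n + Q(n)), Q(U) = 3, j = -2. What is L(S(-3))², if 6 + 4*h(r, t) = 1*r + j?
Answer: 16/225 ≈ 0.071111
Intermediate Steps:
h(r, t) = -2 + r/4 (h(r, t) = -3/2 + (1*r - 2)/4 = -3/2 + (r - 2)/4 = -3/2 + (-2 + r)/4 = -3/2 + (-½ + r/4) = -2 + r/4)
S(n) = 4*√(3 + n) (S(n) = 4*√(n + 3) = 4*√(3 + n))
L(W) = 4/15 (L(W) = 1/((-2 + (¼)*(-5)) + 7) = 1/((-2 - 5/4) + 7) = 1/(-13/4 + 7) = 1/(15/4) = 4/15)
L(S(-3))² = (4/15)² = 16/225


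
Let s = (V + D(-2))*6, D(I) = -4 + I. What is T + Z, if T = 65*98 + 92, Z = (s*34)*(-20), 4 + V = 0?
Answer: 47262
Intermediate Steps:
V = -4 (V = -4 + 0 = -4)
s = -60 (s = (-4 + (-4 - 2))*6 = (-4 - 6)*6 = -10*6 = -60)
Z = 40800 (Z = -60*34*(-20) = -2040*(-20) = 40800)
T = 6462 (T = 6370 + 92 = 6462)
T + Z = 6462 + 40800 = 47262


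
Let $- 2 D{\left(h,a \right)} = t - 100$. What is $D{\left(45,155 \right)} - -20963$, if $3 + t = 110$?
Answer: $\frac{41919}{2} \approx 20960.0$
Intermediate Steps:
$t = 107$ ($t = -3 + 110 = 107$)
$D{\left(h,a \right)} = - \frac{7}{2}$ ($D{\left(h,a \right)} = - \frac{107 - 100}{2} = \left(- \frac{1}{2}\right) 7 = - \frac{7}{2}$)
$D{\left(45,155 \right)} - -20963 = - \frac{7}{2} - -20963 = - \frac{7}{2} + 20963 = \frac{41919}{2}$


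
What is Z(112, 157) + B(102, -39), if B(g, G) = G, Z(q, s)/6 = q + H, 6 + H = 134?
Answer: 1401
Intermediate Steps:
H = 128 (H = -6 + 134 = 128)
Z(q, s) = 768 + 6*q (Z(q, s) = 6*(q + 128) = 6*(128 + q) = 768 + 6*q)
Z(112, 157) + B(102, -39) = (768 + 6*112) - 39 = (768 + 672) - 39 = 1440 - 39 = 1401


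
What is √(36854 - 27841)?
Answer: √9013 ≈ 94.937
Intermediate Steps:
√(36854 - 27841) = √9013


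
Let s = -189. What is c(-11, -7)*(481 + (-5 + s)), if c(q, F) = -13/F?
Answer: 533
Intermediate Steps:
c(-11, -7)*(481 + (-5 + s)) = (-13/(-7))*(481 + (-5 - 189)) = (-13*(-⅐))*(481 - 194) = (13/7)*287 = 533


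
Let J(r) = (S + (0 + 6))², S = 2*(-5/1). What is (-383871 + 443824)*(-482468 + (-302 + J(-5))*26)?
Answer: -29371214512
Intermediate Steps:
S = -10 (S = 2*(-5*1) = 2*(-5) = -10)
J(r) = 16 (J(r) = (-10 + (0 + 6))² = (-10 + 6)² = (-4)² = 16)
(-383871 + 443824)*(-482468 + (-302 + J(-5))*26) = (-383871 + 443824)*(-482468 + (-302 + 16)*26) = 59953*(-482468 - 286*26) = 59953*(-482468 - 7436) = 59953*(-489904) = -29371214512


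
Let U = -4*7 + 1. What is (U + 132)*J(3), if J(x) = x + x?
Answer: 630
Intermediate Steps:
J(x) = 2*x
U = -27 (U = -28 + 1 = -27)
(U + 132)*J(3) = (-27 + 132)*(2*3) = 105*6 = 630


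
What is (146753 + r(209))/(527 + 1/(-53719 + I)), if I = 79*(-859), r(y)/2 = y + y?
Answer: 17943870620/64072659 ≈ 280.06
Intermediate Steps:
r(y) = 4*y (r(y) = 2*(y + y) = 2*(2*y) = 4*y)
I = -67861
(146753 + r(209))/(527 + 1/(-53719 + I)) = (146753 + 4*209)/(527 + 1/(-53719 - 67861)) = (146753 + 836)/(527 + 1/(-121580)) = 147589/(527 - 1/121580) = 147589/(64072659/121580) = 147589*(121580/64072659) = 17943870620/64072659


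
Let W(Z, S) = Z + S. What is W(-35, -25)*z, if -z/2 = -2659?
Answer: -319080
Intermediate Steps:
W(Z, S) = S + Z
z = 5318 (z = -2*(-2659) = 5318)
W(-35, -25)*z = (-25 - 35)*5318 = -60*5318 = -319080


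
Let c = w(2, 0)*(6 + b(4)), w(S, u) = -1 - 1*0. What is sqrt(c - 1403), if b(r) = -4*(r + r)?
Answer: 9*I*sqrt(17) ≈ 37.108*I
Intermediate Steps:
w(S, u) = -1 (w(S, u) = -1 + 0 = -1)
b(r) = -8*r
c = 26 (c = -(6 - 8*4) = -(6 - 32) = -1*(-26) = 26)
sqrt(c - 1403) = sqrt(26 - 1403) = sqrt(-1377) = 9*I*sqrt(17)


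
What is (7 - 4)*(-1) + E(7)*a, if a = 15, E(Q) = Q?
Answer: 102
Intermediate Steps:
(7 - 4)*(-1) + E(7)*a = (7 - 4)*(-1) + 7*15 = 3*(-1) + 105 = -3 + 105 = 102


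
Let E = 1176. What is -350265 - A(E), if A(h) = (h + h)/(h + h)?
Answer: -350266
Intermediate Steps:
A(h) = 1 (A(h) = (2*h)/((2*h)) = (2*h)*(1/(2*h)) = 1)
-350265 - A(E) = -350265 - 1*1 = -350265 - 1 = -350266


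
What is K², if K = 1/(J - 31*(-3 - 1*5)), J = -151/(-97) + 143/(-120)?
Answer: 135489600/8357701758961 ≈ 1.6211e-5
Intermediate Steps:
J = 4249/11640 (J = -151*(-1/97) + 143*(-1/120) = 151/97 - 143/120 = 4249/11640 ≈ 0.36503)
K = 11640/2890969 (K = 1/(4249/11640 - 31*(-3 - 1*5)) = 1/(4249/11640 - 31*(-3 - 5)) = 1/(4249/11640 - 31*(-8)) = 1/(4249/11640 + 248) = 1/(2890969/11640) = 11640/2890969 ≈ 0.0040263)
K² = (11640/2890969)² = 135489600/8357701758961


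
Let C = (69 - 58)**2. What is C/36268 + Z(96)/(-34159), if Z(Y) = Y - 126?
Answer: 5221279/1238878612 ≈ 0.0042145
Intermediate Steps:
Z(Y) = -126 + Y
C = 121 (C = 11**2 = 121)
C/36268 + Z(96)/(-34159) = 121/36268 + (-126 + 96)/(-34159) = 121*(1/36268) - 30*(-1/34159) = 121/36268 + 30/34159 = 5221279/1238878612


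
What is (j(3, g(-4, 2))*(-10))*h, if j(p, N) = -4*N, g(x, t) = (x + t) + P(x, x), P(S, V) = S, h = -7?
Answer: 1680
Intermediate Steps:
g(x, t) = t + 2*x (g(x, t) = (x + t) + x = (t + x) + x = t + 2*x)
(j(3, g(-4, 2))*(-10))*h = (-4*(2 + 2*(-4))*(-10))*(-7) = (-4*(2 - 8)*(-10))*(-7) = (-4*(-6)*(-10))*(-7) = (24*(-10))*(-7) = -240*(-7) = 1680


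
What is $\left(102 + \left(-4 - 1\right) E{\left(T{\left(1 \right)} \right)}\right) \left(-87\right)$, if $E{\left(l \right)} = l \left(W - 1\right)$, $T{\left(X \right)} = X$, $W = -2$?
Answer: $-10179$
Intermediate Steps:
$E{\left(l \right)} = - 3 l$ ($E{\left(l \right)} = l \left(-2 - 1\right) = l \left(-3\right) = - 3 l$)
$\left(102 + \left(-4 - 1\right) E{\left(T{\left(1 \right)} \right)}\right) \left(-87\right) = \left(102 + \left(-4 - 1\right) \left(\left(-3\right) 1\right)\right) \left(-87\right) = \left(102 - -15\right) \left(-87\right) = \left(102 + 15\right) \left(-87\right) = 117 \left(-87\right) = -10179$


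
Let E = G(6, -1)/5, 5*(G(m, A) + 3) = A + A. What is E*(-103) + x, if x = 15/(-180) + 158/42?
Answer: 51603/700 ≈ 73.719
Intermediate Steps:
G(m, A) = -3 + 2*A/5 (G(m, A) = -3 + (A + A)/5 = -3 + (2*A)/5 = -3 + 2*A/5)
x = 103/28 (x = 15*(-1/180) + 158*(1/42) = -1/12 + 79/21 = 103/28 ≈ 3.6786)
E = -17/25 (E = (-3 + (2/5)*(-1))/5 = (-3 - 2/5)*(1/5) = -17/5*1/5 = -17/25 ≈ -0.68000)
E*(-103) + x = -17/25*(-103) + 103/28 = 1751/25 + 103/28 = 51603/700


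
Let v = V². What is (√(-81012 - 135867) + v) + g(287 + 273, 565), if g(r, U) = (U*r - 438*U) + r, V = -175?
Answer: 100115 + I*√216879 ≈ 1.0012e+5 + 465.7*I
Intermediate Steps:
g(r, U) = r - 438*U + U*r (g(r, U) = (-438*U + U*r) + r = r - 438*U + U*r)
v = 30625 (v = (-175)² = 30625)
(√(-81012 - 135867) + v) + g(287 + 273, 565) = (√(-81012 - 135867) + 30625) + ((287 + 273) - 438*565 + 565*(287 + 273)) = (√(-216879) + 30625) + (560 - 247470 + 565*560) = (I*√216879 + 30625) + (560 - 247470 + 316400) = (30625 + I*√216879) + 69490 = 100115 + I*√216879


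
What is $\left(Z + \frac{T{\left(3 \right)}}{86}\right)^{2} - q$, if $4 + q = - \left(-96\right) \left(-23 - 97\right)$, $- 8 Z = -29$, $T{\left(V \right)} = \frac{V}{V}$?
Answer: $\frac{1365269065}{118336} \approx 11537.0$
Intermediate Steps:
$T{\left(V \right)} = 1$
$Z = \frac{29}{8}$ ($Z = \left(- \frac{1}{8}\right) \left(-29\right) = \frac{29}{8} \approx 3.625$)
$q = -11524$ ($q = -4 - - 96 \left(-23 - 97\right) = -4 - \left(-96\right) \left(-120\right) = -4 - 11520 = -11524$)
$\left(Z + \frac{T{\left(3 \right)}}{86}\right)^{2} - q = \left(\frac{29}{8} + 1 \cdot \frac{1}{86}\right)^{2} - -11524 = \left(\frac{29}{8} + 1 \cdot \frac{1}{86}\right)^{2} + 11524 = \left(\frac{29}{8} + \frac{1}{86}\right)^{2} + 11524 = \left(\frac{1251}{344}\right)^{2} + 11524 = \frac{1565001}{118336} + 11524 = \frac{1365269065}{118336}$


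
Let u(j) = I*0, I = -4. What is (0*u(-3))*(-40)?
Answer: 0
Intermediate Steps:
u(j) = 0 (u(j) = -4*0 = 0)
(0*u(-3))*(-40) = (0*0)*(-40) = 0*(-40) = 0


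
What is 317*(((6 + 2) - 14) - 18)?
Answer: -7608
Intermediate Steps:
317*(((6 + 2) - 14) - 18) = 317*((8 - 14) - 18) = 317*(-6 - 18) = 317*(-24) = -7608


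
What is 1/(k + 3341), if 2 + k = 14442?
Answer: 1/17781 ≈ 5.6240e-5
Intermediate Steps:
k = 14440 (k = -2 + 14442 = 14440)
1/(k + 3341) = 1/(14440 + 3341) = 1/17781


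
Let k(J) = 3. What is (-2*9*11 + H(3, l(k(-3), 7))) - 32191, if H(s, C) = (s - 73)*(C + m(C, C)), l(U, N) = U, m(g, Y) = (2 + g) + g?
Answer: -33159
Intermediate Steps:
m(g, Y) = 2 + 2*g
H(s, C) = (-73 + s)*(2 + 3*C) (H(s, C) = (s - 73)*(C + (2 + 2*C)) = (-73 + s)*(2 + 3*C))
(-2*9*11 + H(3, l(k(-3), 7))) - 32191 = (-2*9*11 + (-146 - 219*3 + 2*3 + 3*3*3)) - 32191 = (-18*11 + (-146 - 657 + 6 + 27)) - 32191 = (-198 - 770) - 32191 = -968 - 32191 = -33159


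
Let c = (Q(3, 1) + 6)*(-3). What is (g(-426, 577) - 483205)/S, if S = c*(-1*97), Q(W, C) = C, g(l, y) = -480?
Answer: -483685/2037 ≈ -237.45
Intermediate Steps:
c = -21 (c = (1 + 6)*(-3) = 7*(-3) = -21)
S = 2037 (S = -(-21)*97 = -21*(-97) = 2037)
(g(-426, 577) - 483205)/S = (-480 - 483205)/2037 = -483685*1/2037 = -483685/2037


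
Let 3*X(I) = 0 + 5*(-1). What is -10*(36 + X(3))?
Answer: -1030/3 ≈ -343.33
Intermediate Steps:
X(I) = -5/3 (X(I) = (0 + 5*(-1))/3 = (0 - 5)/3 = (⅓)*(-5) = -5/3)
-10*(36 + X(3)) = -10*(36 - 5/3) = -10*103/3 = -1030/3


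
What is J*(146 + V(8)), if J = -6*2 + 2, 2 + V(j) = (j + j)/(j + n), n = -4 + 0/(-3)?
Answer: -1480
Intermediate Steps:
n = -4 (n = -4 + 0*(-1/3) = -4 + 0 = -4)
V(j) = -2 + 2*j/(-4 + j) (V(j) = -2 + (j + j)/(j - 4) = -2 + (2*j)/(-4 + j) = -2 + 2*j/(-4 + j))
J = -10 (J = -12 + 2 = -10)
J*(146 + V(8)) = -10*(146 + 8/(-4 + 8)) = -10*(146 + 8/4) = -10*(146 + 8*(1/4)) = -10*(146 + 2) = -10*148 = -1480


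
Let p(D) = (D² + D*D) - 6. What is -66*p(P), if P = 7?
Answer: -6072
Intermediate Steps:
p(D) = -6 + 2*D² (p(D) = (D² + D²) - 6 = 2*D² - 6 = -6 + 2*D²)
-66*p(P) = -66*(-6 + 2*7²) = -66*(-6 + 2*49) = -66*(-6 + 98) = -66*92 = -6072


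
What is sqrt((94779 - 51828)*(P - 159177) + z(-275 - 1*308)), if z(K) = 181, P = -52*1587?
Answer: I*sqrt(10381299470) ≈ 1.0189e+5*I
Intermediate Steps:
P = -82524
sqrt((94779 - 51828)*(P - 159177) + z(-275 - 1*308)) = sqrt((94779 - 51828)*(-82524 - 159177) + 181) = sqrt(42951*(-241701) + 181) = sqrt(-10381299651 + 181) = sqrt(-10381299470) = I*sqrt(10381299470)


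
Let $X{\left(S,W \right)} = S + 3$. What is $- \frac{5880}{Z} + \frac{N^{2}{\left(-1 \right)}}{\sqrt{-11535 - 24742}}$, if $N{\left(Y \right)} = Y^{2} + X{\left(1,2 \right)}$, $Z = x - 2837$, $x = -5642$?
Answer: $\frac{5880}{8479} - \frac{25 i \sqrt{36277}}{36277} \approx 0.69348 - 0.13126 i$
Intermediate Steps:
$X{\left(S,W \right)} = 3 + S$
$Z = -8479$ ($Z = -5642 - 2837 = -8479$)
$N{\left(Y \right)} = 4 + Y^{2}$ ($N{\left(Y \right)} = Y^{2} + \left(3 + 1\right) = Y^{2} + 4 = 4 + Y^{2}$)
$- \frac{5880}{Z} + \frac{N^{2}{\left(-1 \right)}}{\sqrt{-11535 - 24742}} = - \frac{5880}{-8479} + \frac{\left(4 + \left(-1\right)^{2}\right)^{2}}{\sqrt{-11535 - 24742}} = \left(-5880\right) \left(- \frac{1}{8479}\right) + \frac{\left(4 + 1\right)^{2}}{\sqrt{-36277}} = \frac{5880}{8479} + \frac{5^{2}}{i \sqrt{36277}} = \frac{5880}{8479} + 25 \left(- \frac{i \sqrt{36277}}{36277}\right) = \frac{5880}{8479} - \frac{25 i \sqrt{36277}}{36277}$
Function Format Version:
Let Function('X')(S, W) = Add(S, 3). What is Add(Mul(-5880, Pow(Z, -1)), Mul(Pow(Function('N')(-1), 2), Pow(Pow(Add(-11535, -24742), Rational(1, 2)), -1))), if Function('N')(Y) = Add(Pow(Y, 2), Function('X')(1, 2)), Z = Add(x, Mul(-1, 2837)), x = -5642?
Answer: Add(Rational(5880, 8479), Mul(Rational(-25, 36277), I, Pow(36277, Rational(1, 2)))) ≈ Add(0.69348, Mul(-0.13126, I))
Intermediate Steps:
Function('X')(S, W) = Add(3, S)
Z = -8479 (Z = Add(-5642, Mul(-1, 2837)) = Add(-5642, -2837) = -8479)
Function('N')(Y) = Add(4, Pow(Y, 2)) (Function('N')(Y) = Add(Pow(Y, 2), Add(3, 1)) = Add(Pow(Y, 2), 4) = Add(4, Pow(Y, 2)))
Add(Mul(-5880, Pow(Z, -1)), Mul(Pow(Function('N')(-1), 2), Pow(Pow(Add(-11535, -24742), Rational(1, 2)), -1))) = Add(Mul(-5880, Pow(-8479, -1)), Mul(Pow(Add(4, Pow(-1, 2)), 2), Pow(Pow(Add(-11535, -24742), Rational(1, 2)), -1))) = Add(Mul(-5880, Rational(-1, 8479)), Mul(Pow(Add(4, 1), 2), Pow(Pow(-36277, Rational(1, 2)), -1))) = Add(Rational(5880, 8479), Mul(Pow(5, 2), Pow(Mul(I, Pow(36277, Rational(1, 2))), -1))) = Add(Rational(5880, 8479), Mul(25, Mul(Rational(-1, 36277), I, Pow(36277, Rational(1, 2))))) = Add(Rational(5880, 8479), Mul(Rational(-25, 36277), I, Pow(36277, Rational(1, 2))))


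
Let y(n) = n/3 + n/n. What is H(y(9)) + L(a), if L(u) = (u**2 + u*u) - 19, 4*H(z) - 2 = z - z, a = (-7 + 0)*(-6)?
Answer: 7019/2 ≈ 3509.5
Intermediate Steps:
a = 42 (a = -7*(-6) = 42)
y(n) = 1 + n/3 (y(n) = n*(1/3) + 1 = n/3 + 1 = 1 + n/3)
H(z) = 1/2 (H(z) = 1/2 + (z - z)/4 = 1/2 + (1/4)*0 = 1/2 + 0 = 1/2)
L(u) = -19 + 2*u**2 (L(u) = (u**2 + u**2) - 19 = 2*u**2 - 19 = -19 + 2*u**2)
H(y(9)) + L(a) = 1/2 + (-19 + 2*42**2) = 1/2 + (-19 + 2*1764) = 1/2 + (-19 + 3528) = 1/2 + 3509 = 7019/2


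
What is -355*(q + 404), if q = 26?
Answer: -152650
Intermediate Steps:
-355*(q + 404) = -355*(26 + 404) = -355*430 = -152650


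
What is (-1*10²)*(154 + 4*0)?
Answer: -15400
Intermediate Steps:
(-1*10²)*(154 + 4*0) = (-1*100)*(154 + 0) = -100*154 = -15400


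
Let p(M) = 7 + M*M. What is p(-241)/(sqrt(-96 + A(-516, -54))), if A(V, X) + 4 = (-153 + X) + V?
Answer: -58088*I*sqrt(823)/823 ≈ -2024.8*I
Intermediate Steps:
p(M) = 7 + M**2
A(V, X) = -157 + V + X (A(V, X) = -4 + ((-153 + X) + V) = -4 + (-153 + V + X) = -157 + V + X)
p(-241)/(sqrt(-96 + A(-516, -54))) = (7 + (-241)**2)/(sqrt(-96 + (-157 - 516 - 54))) = (7 + 58081)/(sqrt(-96 - 727)) = 58088/(sqrt(-823)) = 58088/((I*sqrt(823))) = 58088*(-I*sqrt(823)/823) = -58088*I*sqrt(823)/823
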